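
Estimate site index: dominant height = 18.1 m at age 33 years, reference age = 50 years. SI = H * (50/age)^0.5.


50/33 = 1.51515
(1.51515)^0.5 = 1.23091
SI = 18.1 * 1.23091 = 22.2795 ≈ 22.3 m

22.3 m


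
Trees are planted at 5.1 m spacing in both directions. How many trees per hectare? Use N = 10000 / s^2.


N = 10000 / 5.1^2 = 10000 / 26.01 = 384.468 ≈ 384 trees/ha

384 trees/ha


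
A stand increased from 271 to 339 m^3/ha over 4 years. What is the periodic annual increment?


PAI = (V2 - V1) / period = (339 - 271) / 4 = 68 / 4 = 17.00 m^3/ha/yr

17.00 m^3/ha/yr


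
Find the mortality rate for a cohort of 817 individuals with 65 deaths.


Mortality rate = 65 / 817 = 0.079559 ≈ 0.0796

0.0796


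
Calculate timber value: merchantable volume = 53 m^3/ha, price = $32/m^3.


Value = 53 * 32 = $1696/ha

$1696/ha


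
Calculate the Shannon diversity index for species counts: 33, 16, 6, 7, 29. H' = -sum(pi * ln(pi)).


Total N = 33 + 16 + 6 + 7 + 29 = 91
Per-species terms:
  p = 33/91 = 0.362637; ln(p) = -1.014353; p*ln(p) = 0.362637 * (-1.014353) = -0.367842
  p = 16/91 = 0.175824; ln(p) = -1.738272; p*ln(p) = 0.175824 * (-1.738272) = -0.305630
  p = 6/91 = 0.065934; ln(p) = -2.719101; p*ln(p) = 0.065934 * (-2.719101) = -0.179281
  p = 7/91 = 0.076923; ln(p) = -2.564950; p*ln(p) = 0.076923 * (-2.564950) = -0.197304
  p = 29/91 = 0.318681; ln(p) = -1.143565; p*ln(p) = 0.318681 * (-1.143565) = -0.364432
sum(p*ln(p)) = (-0.367842) + (-0.305630) + (-0.179281) + (-0.197304) + (-0.364432) = -1.414489
H' = -(-1.414489) = 1.414489 ≈ 1.4145

1.4145


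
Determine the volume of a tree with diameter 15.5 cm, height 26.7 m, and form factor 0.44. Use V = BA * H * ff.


(D/200)^2 = (15.5/200)^2 = 0.0775^2 = 0.00600625
BA = 3.141593 * 0.00600625 = 0.0188692 m^2
V = 0.0188692 * 26.7 * 0.44 = 0.221675 ≈ 0.222 m^3

0.222 m^3


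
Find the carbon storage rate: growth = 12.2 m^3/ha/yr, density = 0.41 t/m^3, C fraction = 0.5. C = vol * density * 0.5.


C = 12.2 * 0.41 * 0.5 = 2.501 ≈ 2.50 t C/ha/yr

2.50 t C/ha/yr


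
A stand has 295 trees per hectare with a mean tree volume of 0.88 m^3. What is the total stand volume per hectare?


V_stand = 295 * 0.88 = 259.6 m^3/ha

259.6 m^3/ha


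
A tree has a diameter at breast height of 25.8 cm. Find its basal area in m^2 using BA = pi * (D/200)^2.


D/200 = 25.8/200 = 0.129 m
(D/200)^2 = 0.129^2 = 0.016641
BA = 3.141593 * 0.016641 = 0.0522792 ≈ 0.0523 m^2

0.0523 m^2


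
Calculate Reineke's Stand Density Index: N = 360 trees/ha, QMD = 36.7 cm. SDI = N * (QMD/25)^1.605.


QMD/25 = 36.7/25 = 1.468
(1.468)^1.605 = exp(1.605 * ln(1.468)) = exp(1.605 * 0.383901) = exp(0.616161) = 1.85181
SDI = 360 * 1.85181 = 666.652 ≈ 667

667


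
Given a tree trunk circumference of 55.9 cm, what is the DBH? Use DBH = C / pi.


DBH = C / pi = 55.9 / 3.141593 = 17.7935 ≈ 17.79 cm

17.79 cm


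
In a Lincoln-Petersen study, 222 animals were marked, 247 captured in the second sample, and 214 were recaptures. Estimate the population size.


N = M * C / R = 222 * 247 / 214 = 54834 / 214 = 256.23 ≈ 256

256 individuals


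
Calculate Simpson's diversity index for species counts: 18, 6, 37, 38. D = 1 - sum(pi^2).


Total N = 18 + 6 + 37 + 38 = 99
Per-species terms:
  p = 18/99 = 0.181818; p^2 = 0.181818^2 = 0.033058
  p = 6/99 = 0.060606; p^2 = 0.060606^2 = 0.003673
  p = 37/99 = 0.373737; p^2 = 0.373737^2 = 0.139679
  p = 38/99 = 0.383838; p^2 = 0.383838^2 = 0.147332
sum(p^2) = 0.033058 + 0.003673 + 0.139679 + 0.147332 = 0.323742
D = 1 - 0.323742 = 0.676258 ≈ 0.6763

0.6763


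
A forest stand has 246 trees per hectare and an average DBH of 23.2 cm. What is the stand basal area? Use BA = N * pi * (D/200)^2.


(D/200)^2 = (23.2/200)^2 = 0.116^2 = 0.013456
Individual BA = 3.141593 * 0.013456 = 0.0422733 m^2
Stand BA = 246 * 0.0422733 = 10.3992 ≈ 10.40 m^2/ha

10.40 m^2/ha


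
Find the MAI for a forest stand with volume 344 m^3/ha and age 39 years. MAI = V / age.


MAI = 344 / 39 = 8.8205 ≈ 8.82 m^3/ha/yr

8.82 m^3/ha/yr


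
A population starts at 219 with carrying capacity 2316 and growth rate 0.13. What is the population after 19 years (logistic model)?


(K - N0)/N0 = (2316 - 219)/219 = 2097/219 = 9.57534
r*t = 0.13 * 19 = 2.47; exp(-2.47) = 0.0845849
9.57534 * 0.0845849 = 0.809929
1 + 0.809929 = 1.80993
N = 2316 / 1.80993 = 1279.61 ≈ 1280

1280


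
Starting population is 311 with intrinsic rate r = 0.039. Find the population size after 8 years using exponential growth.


r*t = 0.039 * 8 = 0.312
exp(0.312) = 1.36615
N = 311 * 1.36615 = 424.873 ≈ 425

425


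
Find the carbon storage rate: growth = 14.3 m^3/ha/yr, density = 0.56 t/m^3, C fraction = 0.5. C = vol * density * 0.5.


C = 14.3 * 0.56 * 0.5 = 4.004 ≈ 4.00 t C/ha/yr

4.00 t C/ha/yr


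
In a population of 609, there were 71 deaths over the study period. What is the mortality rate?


Mortality rate = 71 / 609 = 0.116585 ≈ 0.1166

0.1166


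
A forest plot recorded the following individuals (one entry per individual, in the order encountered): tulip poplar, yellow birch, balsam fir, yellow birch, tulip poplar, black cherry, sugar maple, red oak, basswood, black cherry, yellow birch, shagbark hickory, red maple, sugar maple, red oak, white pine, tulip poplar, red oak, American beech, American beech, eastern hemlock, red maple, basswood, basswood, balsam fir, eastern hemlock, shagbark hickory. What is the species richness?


Total individuals logged = 27
Distinct species (count of individuals): tulip poplar (3), yellow birch (3), balsam fir (2), black cherry (2), sugar maple (2), red oak (3), basswood (3), shagbark hickory (2), red maple (2), white pine (1), American beech (2), eastern hemlock (2)
Species richness = number of distinct species = 12

12


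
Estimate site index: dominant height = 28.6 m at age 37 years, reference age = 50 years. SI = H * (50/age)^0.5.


50/37 = 1.35135
(1.35135)^0.5 = 1.16248
SI = 28.6 * 1.16248 = 33.2469 ≈ 33.2 m

33.2 m


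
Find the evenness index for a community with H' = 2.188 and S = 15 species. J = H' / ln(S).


ln(15) = 2.70805
J = H' / ln(S) = 2.188 / 2.70805 = 0.807961 ≈ 0.8080

0.8080


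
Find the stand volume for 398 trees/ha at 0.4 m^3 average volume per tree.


V_stand = 398 * 0.4 = 159.2 m^3/ha

159.2 m^3/ha


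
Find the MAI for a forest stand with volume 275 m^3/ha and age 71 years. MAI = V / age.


MAI = 275 / 71 = 3.8732 ≈ 3.87 m^3/ha/yr

3.87 m^3/ha/yr


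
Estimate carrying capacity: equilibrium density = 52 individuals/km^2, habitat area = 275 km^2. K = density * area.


K = 52 * 275 = 14300 individuals

14300 individuals


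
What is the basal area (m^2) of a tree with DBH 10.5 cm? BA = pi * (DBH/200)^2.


D/200 = 10.5/200 = 0.0525 m
(D/200)^2 = 0.0525^2 = 0.00275625
BA = 3.141593 * 0.00275625 = 0.00865902 ≈ 0.0087 m^2

0.0087 m^2


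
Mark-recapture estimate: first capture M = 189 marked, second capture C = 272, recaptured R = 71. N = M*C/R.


N = M * C / R = 189 * 272 / 71 = 51408 / 71 = 724.06 ≈ 724

724 individuals


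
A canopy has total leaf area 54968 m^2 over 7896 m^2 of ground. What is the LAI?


LAI = 54968 / 7896 = 6.9615 ≈ 6.96

6.96


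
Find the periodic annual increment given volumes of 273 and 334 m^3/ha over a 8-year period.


PAI = (V2 - V1) / period = (334 - 273) / 8 = 61 / 8 = 7.6250 ≈ 7.63 m^3/ha/yr

7.63 m^3/ha/yr


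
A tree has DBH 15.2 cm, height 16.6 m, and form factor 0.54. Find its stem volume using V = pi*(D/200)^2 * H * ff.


(D/200)^2 = (15.2/200)^2 = 0.076^2 = 0.005776
BA = 3.141593 * 0.005776 = 0.0181458 m^2
V = 0.0181458 * 16.6 * 0.54 = 0.162659 ≈ 0.163 m^3

0.163 m^3


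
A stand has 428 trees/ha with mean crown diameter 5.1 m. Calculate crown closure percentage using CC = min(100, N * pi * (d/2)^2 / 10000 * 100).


(d/2)^2 = (5.1/2)^2 = 2.55^2 = 6.5025
Crown area = 3.141593 * 6.5025 = 20.4282 m^2
N * area / 10000 * 100 = 428 * 20.4282 / 10000 * 100 = 87.4327
CC = min(100, 87.4327) = 87.4327 ≈ 87.4%

87.4%


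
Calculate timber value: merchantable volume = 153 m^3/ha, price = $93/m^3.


Value = 153 * 93 = $14229/ha

$14229/ha


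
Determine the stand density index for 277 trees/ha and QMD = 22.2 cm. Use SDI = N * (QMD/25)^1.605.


QMD/25 = 22.2/25 = 0.888
(0.888)^1.605 = exp(1.605 * ln(0.888)) = exp(1.605 * (-0.118784)) = exp(-0.190648) = 0.826423
SDI = 277 * 0.826423 = 228.919 ≈ 229

229


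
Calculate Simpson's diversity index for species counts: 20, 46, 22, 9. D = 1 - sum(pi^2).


Total N = 20 + 46 + 22 + 9 = 97
Per-species terms:
  p = 20/97 = 0.206186; p^2 = 0.206186^2 = 0.042513
  p = 46/97 = 0.474227; p^2 = 0.474227^2 = 0.224891
  p = 22/97 = 0.226804; p^2 = 0.226804^2 = 0.051440
  p = 9/97 = 0.092784; p^2 = 0.092784^2 = 0.008609
sum(p^2) = 0.042513 + 0.224891 + 0.051440 + 0.008609 = 0.327453
D = 1 - 0.327453 = 0.672547 ≈ 0.6725

0.6725


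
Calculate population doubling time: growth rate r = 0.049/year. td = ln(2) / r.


td = ln(2) / 0.049 = 0.693147 / 0.049 = 14.1459 ≈ 14.1 years

14.1 years


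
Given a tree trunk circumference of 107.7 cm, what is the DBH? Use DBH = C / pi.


DBH = C / pi = 107.7 / 3.141593 = 34.2820 ≈ 34.28 cm

34.28 cm


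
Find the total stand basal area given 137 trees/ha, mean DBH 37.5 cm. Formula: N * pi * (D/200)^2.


(D/200)^2 = (37.5/200)^2 = 0.1875^2 = 0.03515625
Individual BA = 3.141593 * 0.03515625 = 0.110447 m^2
Stand BA = 137 * 0.110447 = 15.1312 ≈ 15.13 m^2/ha

15.13 m^2/ha


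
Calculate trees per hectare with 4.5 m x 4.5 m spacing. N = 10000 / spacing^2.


N = 10000 / 4.5^2 = 10000 / 20.25 = 493.827 ≈ 494 trees/ha

494 trees/ha


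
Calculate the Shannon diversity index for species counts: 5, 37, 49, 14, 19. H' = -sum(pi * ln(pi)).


Total N = 5 + 37 + 49 + 14 + 19 = 124
Per-species terms:
  p = 5/124 = 0.040323; ln(p) = -3.210833; p*ln(p) = 0.040323 * (-3.210833) = -0.129470
  p = 37/124 = 0.298387; ln(p) = -1.209364; p*ln(p) = 0.298387 * (-1.209364) = -0.360858
  p = 49/124 = 0.395161; ln(p) = -0.928462; p*ln(p) = 0.395161 * (-0.928462) = -0.366892
  p = 14/124 = 0.112903; ln(p) = -2.181226; p*ln(p) = 0.112903 * (-2.181226) = -0.246267
  p = 19/124 = 0.153226; ln(p) = -1.875841; p*ln(p) = 0.153226 * (-1.875841) = -0.287428
sum(p*ln(p)) = (-0.129470) + (-0.360858) + (-0.366892) + (-0.246267) + (-0.287428) = -1.390915
H' = -(-1.390915) = 1.390915 ≈ 1.3909

1.3909


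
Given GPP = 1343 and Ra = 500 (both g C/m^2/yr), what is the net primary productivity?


NPP = GPP - Ra = 1343 - 500 = 843 g C/m^2/yr

843 g C/m^2/yr


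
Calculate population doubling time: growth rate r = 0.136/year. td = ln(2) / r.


td = ln(2) / 0.136 = 0.693147 / 0.136 = 5.09667 ≈ 5.1 years

5.1 years


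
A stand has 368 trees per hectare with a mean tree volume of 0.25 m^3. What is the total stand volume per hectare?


V_stand = 368 * 0.25 = 92.0 m^3/ha

92.0 m^3/ha


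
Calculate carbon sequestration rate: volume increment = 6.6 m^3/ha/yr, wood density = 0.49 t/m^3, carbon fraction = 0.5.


C = 6.6 * 0.49 * 0.5 = 1.617 ≈ 1.62 t C/ha/yr

1.62 t C/ha/yr


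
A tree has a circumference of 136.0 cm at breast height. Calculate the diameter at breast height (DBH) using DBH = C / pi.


DBH = C / pi = 136.0 / 3.141593 = 43.2901 ≈ 43.29 cm

43.29 cm


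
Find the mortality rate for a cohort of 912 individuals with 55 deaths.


Mortality rate = 55 / 912 = 0.060307 ≈ 0.0603

0.0603


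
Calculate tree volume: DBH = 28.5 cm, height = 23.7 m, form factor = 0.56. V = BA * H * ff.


(D/200)^2 = (28.5/200)^2 = 0.1425^2 = 0.02030625
BA = 3.141593 * 0.02030625 = 0.0637940 m^2
V = 0.0637940 * 23.7 * 0.56 = 0.846674 ≈ 0.847 m^3

0.847 m^3


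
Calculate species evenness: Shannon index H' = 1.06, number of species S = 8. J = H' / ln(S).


ln(8) = 2.07944
J = H' / ln(S) = 1.06 / 2.07944 = 0.509753 ≈ 0.5098

0.5098


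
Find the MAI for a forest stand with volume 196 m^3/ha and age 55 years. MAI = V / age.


MAI = 196 / 55 = 3.5636 ≈ 3.56 m^3/ha/yr

3.56 m^3/ha/yr


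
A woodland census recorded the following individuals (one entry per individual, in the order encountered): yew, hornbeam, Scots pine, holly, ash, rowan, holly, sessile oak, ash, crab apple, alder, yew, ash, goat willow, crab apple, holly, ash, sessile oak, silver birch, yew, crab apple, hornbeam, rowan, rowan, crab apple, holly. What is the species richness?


Total individuals logged = 26
Distinct species (count of individuals): yew (3), hornbeam (2), Scots pine (1), holly (4), ash (4), rowan (3), sessile oak (2), crab apple (4), alder (1), goat willow (1), silver birch (1)
Species richness = number of distinct species = 11

11


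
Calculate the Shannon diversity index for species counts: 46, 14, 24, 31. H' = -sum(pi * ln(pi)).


Total N = 46 + 14 + 24 + 31 = 115
Per-species terms:
  p = 46/115 = 0.400000; ln(p) = -0.916291; p*ln(p) = 0.400000 * (-0.916291) = -0.366516
  p = 14/115 = 0.121739; ln(p) = -2.105876; p*ln(p) = 0.121739 * (-2.105876) = -0.256367
  p = 24/115 = 0.208696; ln(p) = -1.566877; p*ln(p) = 0.208696 * (-1.566877) = -0.327001
  p = 31/115 = 0.269565; ln(p) = -1.310946; p*ln(p) = 0.269565 * (-1.310946) = -0.353385
sum(p*ln(p)) = (-0.366516) + (-0.256367) + (-0.327001) + (-0.353385) = -1.303269
H' = -(-1.303269) = 1.303269 ≈ 1.3033

1.3033


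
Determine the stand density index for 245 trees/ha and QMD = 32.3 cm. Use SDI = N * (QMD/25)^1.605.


QMD/25 = 32.3/25 = 1.292
(1.292)^1.605 = exp(1.605 * ln(1.292)) = exp(1.605 * 0.256191) = exp(0.411187) = 1.50861
SDI = 245 * 1.50861 = 369.609 ≈ 370

370


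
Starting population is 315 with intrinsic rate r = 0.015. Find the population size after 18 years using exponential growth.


r*t = 0.015 * 18 = 0.27
exp(0.27) = 1.30996
N = 315 * 1.30996 = 412.637 ≈ 413

413


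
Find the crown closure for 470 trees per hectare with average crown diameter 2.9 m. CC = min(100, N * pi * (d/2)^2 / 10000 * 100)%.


(d/2)^2 = (2.9/2)^2 = 1.45^2 = 2.1025
Crown area = 3.141593 * 2.1025 = 6.60520 m^2
N * area / 10000 * 100 = 470 * 6.60520 / 10000 * 100 = 31.0444
CC = min(100, 31.0444) = 31.0444 ≈ 31.0%

31.0%


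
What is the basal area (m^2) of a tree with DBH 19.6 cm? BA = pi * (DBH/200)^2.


D/200 = 19.6/200 = 0.098 m
(D/200)^2 = 0.098^2 = 0.009604
BA = 3.141593 * 0.009604 = 0.0301719 ≈ 0.0302 m^2

0.0302 m^2


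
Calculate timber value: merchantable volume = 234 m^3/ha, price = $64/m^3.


Value = 234 * 64 = $14976/ha

$14976/ha


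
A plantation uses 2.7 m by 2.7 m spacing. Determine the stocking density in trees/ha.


N = 10000 / 2.7^2 = 10000 / 7.29 = 1371.74 ≈ 1372 trees/ha

1372 trees/ha


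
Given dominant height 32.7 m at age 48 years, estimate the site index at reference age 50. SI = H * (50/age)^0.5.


50/48 = 1.04167
(1.04167)^0.5 = 1.02062
SI = 32.7 * 1.02062 = 33.3743 ≈ 33.4 m

33.4 m


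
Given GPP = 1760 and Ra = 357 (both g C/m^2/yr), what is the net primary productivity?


NPP = GPP - Ra = 1760 - 357 = 1403 g C/m^2/yr

1403 g C/m^2/yr


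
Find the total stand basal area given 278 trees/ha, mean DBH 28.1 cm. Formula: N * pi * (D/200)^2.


(D/200)^2 = (28.1/200)^2 = 0.1405^2 = 0.01974025
Individual BA = 3.141593 * 0.01974025 = 0.0620158 m^2
Stand BA = 278 * 0.0620158 = 17.2404 ≈ 17.24 m^2/ha

17.24 m^2/ha


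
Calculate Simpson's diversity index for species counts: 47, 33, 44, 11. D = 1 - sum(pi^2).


Total N = 47 + 33 + 44 + 11 = 135
Per-species terms:
  p = 47/135 = 0.348148; p^2 = 0.348148^2 = 0.121207
  p = 33/135 = 0.244444; p^2 = 0.244444^2 = 0.059753
  p = 44/135 = 0.325926; p^2 = 0.325926^2 = 0.106228
  p = 11/135 = 0.081481; p^2 = 0.081481^2 = 0.006639
sum(p^2) = 0.121207 + 0.059753 + 0.106228 + 0.006639 = 0.293827
D = 1 - 0.293827 = 0.706173 ≈ 0.7062

0.7062


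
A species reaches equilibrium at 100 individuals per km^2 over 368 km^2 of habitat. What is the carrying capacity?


K = 100 * 368 = 36800 individuals

36800 individuals


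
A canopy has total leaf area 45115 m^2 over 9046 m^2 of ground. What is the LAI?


LAI = 45115 / 9046 = 4.9873 ≈ 4.99

4.99


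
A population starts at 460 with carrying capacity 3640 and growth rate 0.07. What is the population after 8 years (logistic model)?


(K - N0)/N0 = (3640 - 460)/460 = 3180/460 = 6.91304
r*t = 0.07 * 8 = 0.56; exp(-0.56) = 0.571209
6.91304 * 0.571209 = 3.94879
1 + 3.94879 = 4.94879
N = 3640 / 4.94879 = 735.533 ≈ 736

736


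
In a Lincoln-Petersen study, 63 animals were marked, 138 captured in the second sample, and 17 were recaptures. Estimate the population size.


N = M * C / R = 63 * 138 / 17 = 8694 / 17 = 511.41 ≈ 511

511 individuals


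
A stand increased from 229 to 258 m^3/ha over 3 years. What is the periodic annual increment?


PAI = (V2 - V1) / period = (258 - 229) / 3 = 29 / 3 = 9.6667 ≈ 9.67 m^3/ha/yr

9.67 m^3/ha/yr


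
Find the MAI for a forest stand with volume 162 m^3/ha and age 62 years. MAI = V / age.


MAI = 162 / 62 = 2.6129 ≈ 2.61 m^3/ha/yr

2.61 m^3/ha/yr


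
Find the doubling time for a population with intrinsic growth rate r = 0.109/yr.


td = ln(2) / 0.109 = 0.693147 / 0.109 = 6.35915 ≈ 6.4 years

6.4 years


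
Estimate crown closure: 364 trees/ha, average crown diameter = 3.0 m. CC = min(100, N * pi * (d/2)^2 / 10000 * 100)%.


(d/2)^2 = (3.0/2)^2 = 1.5^2 = 2.25
Crown area = 3.141593 * 2.25 = 7.06858 m^2
N * area / 10000 * 100 = 364 * 7.06858 / 10000 * 100 = 25.7296
CC = min(100, 25.7296) = 25.7296 ≈ 25.7%

25.7%


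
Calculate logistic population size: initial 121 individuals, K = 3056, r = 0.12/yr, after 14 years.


(K - N0)/N0 = (3056 - 121)/121 = 2935/121 = 24.2562
r*t = 0.12 * 14 = 1.68; exp(-1.68) = 0.186374
24.2562 * 0.186374 = 4.52073
1 + 4.52073 = 5.52073
N = 3056 / 5.52073 = 553.550 ≈ 554

554


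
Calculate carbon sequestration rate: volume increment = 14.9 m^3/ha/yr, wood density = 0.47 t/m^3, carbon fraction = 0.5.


C = 14.9 * 0.47 * 0.5 = 3.5015 ≈ 3.50 t C/ha/yr

3.50 t C/ha/yr


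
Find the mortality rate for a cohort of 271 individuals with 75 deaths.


Mortality rate = 75 / 271 = 0.276753 ≈ 0.2768

0.2768


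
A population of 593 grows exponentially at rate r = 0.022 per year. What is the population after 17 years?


r*t = 0.022 * 17 = 0.374
exp(0.374) = 1.45354
N = 593 * 1.45354 = 861.949 ≈ 862

862


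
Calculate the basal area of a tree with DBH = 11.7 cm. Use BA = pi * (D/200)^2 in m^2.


D/200 = 11.7/200 = 0.0585 m
(D/200)^2 = 0.0585^2 = 0.00342225
BA = 3.141593 * 0.00342225 = 0.0107513 ≈ 0.0108 m^2

0.0108 m^2


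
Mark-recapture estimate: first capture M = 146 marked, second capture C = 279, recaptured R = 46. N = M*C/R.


N = M * C / R = 146 * 279 / 46 = 40734 / 46 = 885.52 ≈ 886

886 individuals


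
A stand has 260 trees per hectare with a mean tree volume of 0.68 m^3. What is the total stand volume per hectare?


V_stand = 260 * 0.68 = 176.8 m^3/ha

176.8 m^3/ha


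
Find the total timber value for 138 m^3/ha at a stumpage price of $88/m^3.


Value = 138 * 88 = $12144/ha

$12144/ha


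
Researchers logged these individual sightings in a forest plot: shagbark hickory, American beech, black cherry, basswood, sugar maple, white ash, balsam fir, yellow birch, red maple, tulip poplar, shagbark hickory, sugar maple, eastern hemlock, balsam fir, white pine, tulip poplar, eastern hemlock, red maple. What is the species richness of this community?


Total individuals logged = 18
Distinct species (count of individuals): shagbark hickory (2), American beech (1), black cherry (1), basswood (1), sugar maple (2), white ash (1), balsam fir (2), yellow birch (1), red maple (2), tulip poplar (2), eastern hemlock (2), white pine (1)
Species richness = number of distinct species = 12

12


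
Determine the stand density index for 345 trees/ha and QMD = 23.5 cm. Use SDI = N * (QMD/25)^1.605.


QMD/25 = 23.5/25 = 0.94
(0.94)^1.605 = exp(1.605 * ln(0.94)) = exp(1.605 * (-0.0618754)) = exp(-0.0993100) = 0.905462
SDI = 345 * 0.905462 = 312.384 ≈ 312

312


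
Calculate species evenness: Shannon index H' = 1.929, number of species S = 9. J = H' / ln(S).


ln(9) = 2.19722
J = H' / ln(S) = 1.929 / 2.19722 = 0.877928 ≈ 0.8779

0.8779


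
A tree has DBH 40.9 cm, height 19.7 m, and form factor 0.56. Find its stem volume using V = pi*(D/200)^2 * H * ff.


(D/200)^2 = (40.9/200)^2 = 0.2045^2 = 0.04182025
BA = 3.141593 * 0.04182025 = 0.131382 m^2
V = 0.131382 * 19.7 * 0.56 = 1.44941 ≈ 1.449 m^3

1.449 m^3


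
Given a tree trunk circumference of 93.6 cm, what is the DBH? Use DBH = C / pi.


DBH = C / pi = 93.6 / 3.141593 = 29.7938 ≈ 29.79 cm

29.79 cm


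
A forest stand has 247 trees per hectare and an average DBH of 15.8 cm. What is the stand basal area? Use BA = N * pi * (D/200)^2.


(D/200)^2 = (15.8/200)^2 = 0.079^2 = 0.006241
Individual BA = 3.141593 * 0.006241 = 0.0196067 m^2
Stand BA = 247 * 0.0196067 = 4.84285 ≈ 4.84 m^2/ha

4.84 m^2/ha


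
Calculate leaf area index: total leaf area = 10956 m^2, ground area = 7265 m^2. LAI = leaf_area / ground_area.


LAI = 10956 / 7265 = 1.5081 ≈ 1.51

1.51


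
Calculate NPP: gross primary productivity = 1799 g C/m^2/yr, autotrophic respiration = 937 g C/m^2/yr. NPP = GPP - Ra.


NPP = GPP - Ra = 1799 - 937 = 862 g C/m^2/yr

862 g C/m^2/yr


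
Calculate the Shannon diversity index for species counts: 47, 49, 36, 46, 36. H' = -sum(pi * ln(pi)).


Total N = 47 + 49 + 36 + 46 + 36 = 214
Per-species terms:
  p = 47/214 = 0.219626; ln(p) = -1.515829; p*ln(p) = 0.219626 * (-1.515829) = -0.332915
  p = 49/214 = 0.228972; ln(p) = -1.474156; p*ln(p) = 0.228972 * (-1.474156) = -0.337540
  p = 36/214 = 0.168224; ln(p) = -1.782459; p*ln(p) = 0.168224 * (-1.782459) = -0.299852
  p = 46/214 = 0.214953; ln(p) = -1.537336; p*ln(p) = 0.214953 * (-1.537336) = -0.330455
  p = 36/214 = 0.168224; ln(p) = -1.782459; p*ln(p) = 0.168224 * (-1.782459) = -0.299852
sum(p*ln(p)) = (-0.332915) + (-0.337540) + (-0.299852) + (-0.330455) + (-0.299852) = -1.600614
H' = -(-1.600614) = 1.600614 ≈ 1.6006

1.6006


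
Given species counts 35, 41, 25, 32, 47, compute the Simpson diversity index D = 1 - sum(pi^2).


Total N = 35 + 41 + 25 + 32 + 47 = 180
Per-species terms:
  p = 35/180 = 0.194444; p^2 = 0.194444^2 = 0.037808
  p = 41/180 = 0.227778; p^2 = 0.227778^2 = 0.051883
  p = 25/180 = 0.138889; p^2 = 0.138889^2 = 0.019290
  p = 32/180 = 0.177778; p^2 = 0.177778^2 = 0.031605
  p = 47/180 = 0.261111; p^2 = 0.261111^2 = 0.068179
sum(p^2) = 0.037808 + 0.051883 + 0.019290 + 0.031605 + 0.068179 = 0.208765
D = 1 - 0.208765 = 0.791235 ≈ 0.7912

0.7912


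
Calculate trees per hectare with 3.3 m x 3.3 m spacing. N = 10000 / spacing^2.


N = 10000 / 3.3^2 = 10000 / 10.89 = 918.274 ≈ 918 trees/ha

918 trees/ha


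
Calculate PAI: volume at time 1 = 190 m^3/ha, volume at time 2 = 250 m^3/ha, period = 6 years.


PAI = (V2 - V1) / period = (250 - 190) / 6 = 60 / 6 = 10.00 m^3/ha/yr

10.00 m^3/ha/yr


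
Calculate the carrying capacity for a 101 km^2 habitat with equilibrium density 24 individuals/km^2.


K = 24 * 101 = 2424 individuals

2424 individuals


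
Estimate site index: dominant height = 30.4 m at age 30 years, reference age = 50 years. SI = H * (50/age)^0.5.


50/30 = 1.66667
(1.66667)^0.5 = 1.29100
SI = 30.4 * 1.29100 = 39.2464 ≈ 39.2 m

39.2 m


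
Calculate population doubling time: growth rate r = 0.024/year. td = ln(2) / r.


td = ln(2) / 0.024 = 0.693147 / 0.024 = 28.8811 ≈ 28.9 years

28.9 years


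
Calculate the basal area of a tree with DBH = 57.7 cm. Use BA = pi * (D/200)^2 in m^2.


D/200 = 57.7/200 = 0.2885 m
(D/200)^2 = 0.2885^2 = 0.08323225
BA = 3.141593 * 0.08323225 = 0.261482 ≈ 0.2615 m^2

0.2615 m^2


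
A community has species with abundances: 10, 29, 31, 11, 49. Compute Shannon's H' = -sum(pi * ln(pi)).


Total N = 10 + 29 + 31 + 11 + 49 = 130
Per-species terms:
  p = 10/130 = 0.076923; ln(p) = -2.564950; p*ln(p) = 0.076923 * (-2.564950) = -0.197304
  p = 29/130 = 0.223077; ln(p) = -1.500238; p*ln(p) = 0.223077 * (-1.500238) = -0.334669
  p = 31/130 = 0.238462; ln(p) = -1.433545; p*ln(p) = 0.238462 * (-1.433545) = -0.341846
  p = 11/130 = 0.084615; ln(p) = -2.469644; p*ln(p) = 0.084615 * (-2.469644) = -0.208969
  p = 49/130 = 0.376923; ln(p) = -0.975714; p*ln(p) = 0.376923 * (-0.975714) = -0.367769
sum(p*ln(p)) = (-0.197304) + (-0.334669) + (-0.341846) + (-0.208969) + (-0.367769) = -1.450557
H' = -(-1.450557) = 1.450557 ≈ 1.4506

1.4506


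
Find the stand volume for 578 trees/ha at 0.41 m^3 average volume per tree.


V_stand = 578 * 0.41 = 236.98 ≈ 237.0 m^3/ha

237.0 m^3/ha


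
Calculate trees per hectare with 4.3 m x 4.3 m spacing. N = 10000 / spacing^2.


N = 10000 / 4.3^2 = 10000 / 18.49 = 540.833 ≈ 541 trees/ha

541 trees/ha


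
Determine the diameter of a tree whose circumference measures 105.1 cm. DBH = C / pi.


DBH = C / pi = 105.1 / 3.141593 = 33.4544 ≈ 33.45 cm

33.45 cm


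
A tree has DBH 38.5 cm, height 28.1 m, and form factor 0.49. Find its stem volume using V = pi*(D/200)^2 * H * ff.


(D/200)^2 = (38.5/200)^2 = 0.1925^2 = 0.03705625
BA = 3.141593 * 0.03705625 = 0.116416 m^2
V = 0.116416 * 28.1 * 0.49 = 1.60293 ≈ 1.603 m^3

1.603 m^3


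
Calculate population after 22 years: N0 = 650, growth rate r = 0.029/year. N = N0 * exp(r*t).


r*t = 0.029 * 22 = 0.638
exp(0.638) = 1.89269
N = 650 * 1.89269 = 1230.25 ≈ 1230

1230


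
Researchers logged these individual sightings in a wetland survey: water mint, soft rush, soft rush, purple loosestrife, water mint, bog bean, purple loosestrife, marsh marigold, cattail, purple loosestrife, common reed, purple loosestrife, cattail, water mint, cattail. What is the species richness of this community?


Total individuals logged = 15
Distinct species (count of individuals): water mint (3), soft rush (2), purple loosestrife (4), bog bean (1), marsh marigold (1), cattail (3), common reed (1)
Species richness = number of distinct species = 7

7


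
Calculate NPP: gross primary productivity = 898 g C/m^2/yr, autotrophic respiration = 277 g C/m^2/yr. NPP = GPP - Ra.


NPP = GPP - Ra = 898 - 277 = 621 g C/m^2/yr

621 g C/m^2/yr


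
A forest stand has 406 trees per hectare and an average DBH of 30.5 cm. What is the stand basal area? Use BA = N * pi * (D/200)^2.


(D/200)^2 = (30.5/200)^2 = 0.1525^2 = 0.02325625
Individual BA = 3.141593 * 0.02325625 = 0.0730617 m^2
Stand BA = 406 * 0.0730617 = 29.6631 ≈ 29.66 m^2/ha

29.66 m^2/ha


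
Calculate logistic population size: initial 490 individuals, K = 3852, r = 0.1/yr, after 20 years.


(K - N0)/N0 = (3852 - 490)/490 = 3362/490 = 6.86122
r*t = 0.1 * 20 = 2; exp(-2) = 0.135335
6.86122 * 0.135335 = 0.928563
1 + 0.928563 = 1.92856
N = 3852 / 1.92856 = 1997.35 ≈ 1997

1997


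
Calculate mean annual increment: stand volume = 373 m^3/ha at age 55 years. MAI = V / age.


MAI = 373 / 55 = 6.7818 ≈ 6.78 m^3/ha/yr

6.78 m^3/ha/yr


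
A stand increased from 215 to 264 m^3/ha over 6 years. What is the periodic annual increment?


PAI = (V2 - V1) / period = (264 - 215) / 6 = 49 / 6 = 8.1667 ≈ 8.17 m^3/ha/yr

8.17 m^3/ha/yr


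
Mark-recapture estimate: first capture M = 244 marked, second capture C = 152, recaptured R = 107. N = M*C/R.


N = M * C / R = 244 * 152 / 107 = 37088 / 107 = 346.62 ≈ 347

347 individuals


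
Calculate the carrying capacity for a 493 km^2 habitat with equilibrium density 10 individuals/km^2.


K = 10 * 493 = 4930 individuals

4930 individuals


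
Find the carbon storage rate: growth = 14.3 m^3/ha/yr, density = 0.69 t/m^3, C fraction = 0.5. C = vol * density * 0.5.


C = 14.3 * 0.69 * 0.5 = 4.9335 ≈ 4.93 t C/ha/yr

4.93 t C/ha/yr


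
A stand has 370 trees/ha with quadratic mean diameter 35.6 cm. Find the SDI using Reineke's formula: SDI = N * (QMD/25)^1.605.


QMD/25 = 35.6/25 = 1.424
(1.424)^1.605 = exp(1.605 * ln(1.424)) = exp(1.605 * 0.353470) = exp(0.567319) = 1.76353
SDI = 370 * 1.76353 = 652.506 ≈ 653

653


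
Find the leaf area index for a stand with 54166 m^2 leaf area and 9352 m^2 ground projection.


LAI = 54166 / 9352 = 5.7919 ≈ 5.79

5.79


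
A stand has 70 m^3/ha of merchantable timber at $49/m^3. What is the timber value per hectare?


Value = 70 * 49 = $3430/ha

$3430/ha


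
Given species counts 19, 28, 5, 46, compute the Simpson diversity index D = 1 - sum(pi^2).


Total N = 19 + 28 + 5 + 46 = 98
Per-species terms:
  p = 19/98 = 0.193878; p^2 = 0.193878^2 = 0.037589
  p = 28/98 = 0.285714; p^2 = 0.285714^2 = 0.081632
  p = 5/98 = 0.051020; p^2 = 0.051020^2 = 0.002603
  p = 46/98 = 0.469388; p^2 = 0.469388^2 = 0.220325
sum(p^2) = 0.037589 + 0.081632 + 0.002603 + 0.220325 = 0.342149
D = 1 - 0.342149 = 0.657851 ≈ 0.6579

0.6579


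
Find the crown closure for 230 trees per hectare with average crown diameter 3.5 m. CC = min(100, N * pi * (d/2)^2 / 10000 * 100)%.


(d/2)^2 = (3.5/2)^2 = 1.75^2 = 3.0625
Crown area = 3.141593 * 3.0625 = 9.62113 m^2
N * area / 10000 * 100 = 230 * 9.62113 / 10000 * 100 = 22.1286
CC = min(100, 22.1286) = 22.1286 ≈ 22.1%

22.1%


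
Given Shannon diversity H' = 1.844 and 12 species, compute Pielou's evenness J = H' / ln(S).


ln(12) = 2.48491
J = H' / ln(S) = 1.844 / 2.48491 = 0.742079 ≈ 0.7421

0.7421


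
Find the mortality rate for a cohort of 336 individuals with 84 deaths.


Mortality rate = 84 / 336 = 0.2500

0.2500


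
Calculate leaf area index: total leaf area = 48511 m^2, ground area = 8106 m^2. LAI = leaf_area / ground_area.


LAI = 48511 / 8106 = 5.9846 ≈ 5.98

5.98


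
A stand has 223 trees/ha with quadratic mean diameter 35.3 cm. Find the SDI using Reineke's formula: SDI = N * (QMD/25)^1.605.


QMD/25 = 35.3/25 = 1.412
(1.412)^1.605 = exp(1.605 * ln(1.412)) = exp(1.605 * 0.345007) = exp(0.553736) = 1.73974
SDI = 223 * 1.73974 = 387.962 ≈ 388

388


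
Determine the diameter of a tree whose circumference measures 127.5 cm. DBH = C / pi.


DBH = C / pi = 127.5 / 3.141593 = 40.5845 ≈ 40.58 cm

40.58 cm


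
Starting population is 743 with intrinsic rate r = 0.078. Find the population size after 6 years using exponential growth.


r*t = 0.078 * 6 = 0.468
exp(0.468) = 1.59680
N = 743 * 1.59680 = 1186.42 ≈ 1186

1186


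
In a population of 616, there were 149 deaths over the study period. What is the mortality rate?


Mortality rate = 149 / 616 = 0.241883 ≈ 0.2419

0.2419


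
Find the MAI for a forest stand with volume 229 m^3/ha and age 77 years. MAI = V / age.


MAI = 229 / 77 = 2.9740 ≈ 2.97 m^3/ha/yr

2.97 m^3/ha/yr


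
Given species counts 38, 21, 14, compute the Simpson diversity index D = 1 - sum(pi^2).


Total N = 38 + 21 + 14 = 73
Per-species terms:
  p = 38/73 = 0.520548; p^2 = 0.520548^2 = 0.270970
  p = 21/73 = 0.287671; p^2 = 0.287671^2 = 0.082755
  p = 14/73 = 0.191781; p^2 = 0.191781^2 = 0.036780
sum(p^2) = 0.270970 + 0.082755 + 0.036780 = 0.390505
D = 1 - 0.390505 = 0.609495 ≈ 0.6095

0.6095


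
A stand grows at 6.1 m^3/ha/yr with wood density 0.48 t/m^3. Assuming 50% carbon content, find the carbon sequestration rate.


C = 6.1 * 0.48 * 0.5 = 1.464 ≈ 1.46 t C/ha/yr

1.46 t C/ha/yr


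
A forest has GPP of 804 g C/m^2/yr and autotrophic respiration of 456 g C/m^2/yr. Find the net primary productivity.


NPP = GPP - Ra = 804 - 456 = 348 g C/m^2/yr

348 g C/m^2/yr


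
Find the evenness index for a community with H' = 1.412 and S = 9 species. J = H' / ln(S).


ln(9) = 2.19722
J = H' / ln(S) = 1.412 / 2.19722 = 0.642630 ≈ 0.6426

0.6426


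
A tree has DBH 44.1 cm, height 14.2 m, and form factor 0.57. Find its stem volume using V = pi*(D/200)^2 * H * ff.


(D/200)^2 = (44.1/200)^2 = 0.2205^2 = 0.04862025
BA = 3.141593 * 0.04862025 = 0.152745 m^2
V = 0.152745 * 14.2 * 0.57 = 1.23632 ≈ 1.236 m^3

1.236 m^3


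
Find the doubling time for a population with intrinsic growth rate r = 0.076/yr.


td = ln(2) / 0.076 = 0.693147 / 0.076 = 9.12036 ≈ 9.1 years

9.1 years


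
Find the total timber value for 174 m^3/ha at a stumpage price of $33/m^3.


Value = 174 * 33 = $5742/ha

$5742/ha


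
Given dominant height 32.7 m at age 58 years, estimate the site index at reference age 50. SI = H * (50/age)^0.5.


50/58 = 0.862069
(0.862069)^0.5 = 0.928477
SI = 32.7 * 0.928477 = 30.3612 ≈ 30.4 m

30.4 m


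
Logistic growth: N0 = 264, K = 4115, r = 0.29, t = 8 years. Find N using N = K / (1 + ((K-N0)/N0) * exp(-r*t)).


(K - N0)/N0 = (4115 - 264)/264 = 3851/264 = 14.5871
r*t = 0.29 * 8 = 2.32; exp(-2.32) = 0.0982736
14.5871 * 0.0982736 = 1.43353
1 + 1.43353 = 2.43353
N = 4115 / 2.43353 = 1690.96 ≈ 1691

1691


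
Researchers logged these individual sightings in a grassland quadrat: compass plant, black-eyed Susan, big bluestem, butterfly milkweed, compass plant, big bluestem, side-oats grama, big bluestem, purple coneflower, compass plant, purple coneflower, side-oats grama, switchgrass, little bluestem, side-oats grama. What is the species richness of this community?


Total individuals logged = 15
Distinct species (count of individuals): compass plant (3), black-eyed Susan (1), big bluestem (3), butterfly milkweed (1), side-oats grama (3), purple coneflower (2), switchgrass (1), little bluestem (1)
Species richness = number of distinct species = 8

8


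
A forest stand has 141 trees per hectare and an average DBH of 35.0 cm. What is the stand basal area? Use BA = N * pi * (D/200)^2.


(D/200)^2 = (35.0/200)^2 = 0.175^2 = 0.030625
Individual BA = 3.141593 * 0.030625 = 0.0962113 m^2
Stand BA = 141 * 0.0962113 = 13.5658 ≈ 13.57 m^2/ha

13.57 m^2/ha


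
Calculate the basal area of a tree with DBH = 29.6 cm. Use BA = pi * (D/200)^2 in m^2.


D/200 = 29.6/200 = 0.148 m
(D/200)^2 = 0.148^2 = 0.021904
BA = 3.141593 * 0.021904 = 0.0688135 ≈ 0.0688 m^2

0.0688 m^2


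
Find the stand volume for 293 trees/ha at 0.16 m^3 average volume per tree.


V_stand = 293 * 0.16 = 46.88 ≈ 46.9 m^3/ha

46.9 m^3/ha


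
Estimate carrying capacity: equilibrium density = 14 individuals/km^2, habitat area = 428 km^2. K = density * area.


K = 14 * 428 = 5992 individuals

5992 individuals


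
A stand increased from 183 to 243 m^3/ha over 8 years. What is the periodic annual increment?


PAI = (V2 - V1) / period = (243 - 183) / 8 = 60 / 8 = 7.50 m^3/ha/yr

7.50 m^3/ha/yr


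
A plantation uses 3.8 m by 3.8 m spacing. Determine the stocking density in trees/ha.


N = 10000 / 3.8^2 = 10000 / 14.44 = 692.521 ≈ 693 trees/ha

693 trees/ha


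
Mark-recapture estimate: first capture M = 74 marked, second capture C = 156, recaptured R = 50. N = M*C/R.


N = M * C / R = 74 * 156 / 50 = 11544 / 50 = 230.88 ≈ 231

231 individuals


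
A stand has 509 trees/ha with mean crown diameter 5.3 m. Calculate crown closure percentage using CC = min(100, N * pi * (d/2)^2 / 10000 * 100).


(d/2)^2 = (5.3/2)^2 = 2.65^2 = 7.0225
Crown area = 3.141593 * 7.0225 = 22.0618 m^2
N * area / 10000 * 100 = 509 * 22.0618 / 10000 * 100 = 112.295
CC = min(100, 112.295) = 100%

100%


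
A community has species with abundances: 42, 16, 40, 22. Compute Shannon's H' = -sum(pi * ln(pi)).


Total N = 42 + 16 + 40 + 22 = 120
Per-species terms:
  p = 42/120 = 0.350000; ln(p) = -1.049822; p*ln(p) = 0.350000 * (-1.049822) = -0.367438
  p = 16/120 = 0.133333; ln(p) = -2.014906; p*ln(p) = 0.133333 * (-2.014906) = -0.268653
  p = 40/120 = 0.333333; ln(p) = -1.098613; p*ln(p) = 0.333333 * (-1.098613) = -0.366204
  p = 22/120 = 0.183333; ln(p) = -1.696451; p*ln(p) = 0.183333 * (-1.696451) = -0.311015
sum(p*ln(p)) = (-0.367438) + (-0.268653) + (-0.366204) + (-0.311015) = -1.313310
H' = -(-1.313310) = 1.313310 ≈ 1.3133

1.3133


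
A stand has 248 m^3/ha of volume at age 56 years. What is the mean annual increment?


MAI = 248 / 56 = 4.4286 ≈ 4.43 m^3/ha/yr

4.43 m^3/ha/yr


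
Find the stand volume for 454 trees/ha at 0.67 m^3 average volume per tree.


V_stand = 454 * 0.67 = 304.18 ≈ 304.2 m^3/ha

304.2 m^3/ha


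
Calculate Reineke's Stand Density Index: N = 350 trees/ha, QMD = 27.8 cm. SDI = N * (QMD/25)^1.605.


QMD/25 = 27.8/25 = 1.112
(1.112)^1.605 = exp(1.605 * ln(1.112)) = exp(1.605 * 0.106160) = exp(0.170387) = 1.18576
SDI = 350 * 1.18576 = 415.016 ≈ 415

415


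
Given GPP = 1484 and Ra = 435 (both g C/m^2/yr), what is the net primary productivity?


NPP = GPP - Ra = 1484 - 435 = 1049 g C/m^2/yr

1049 g C/m^2/yr


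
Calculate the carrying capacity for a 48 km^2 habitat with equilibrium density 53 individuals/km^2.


K = 53 * 48 = 2544 individuals

2544 individuals


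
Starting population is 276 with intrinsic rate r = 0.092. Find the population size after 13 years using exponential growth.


r*t = 0.092 * 13 = 1.196
exp(1.196) = 3.30686
N = 276 * 3.30686 = 912.693 ≈ 913

913


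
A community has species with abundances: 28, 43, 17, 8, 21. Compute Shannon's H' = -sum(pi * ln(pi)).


Total N = 28 + 43 + 17 + 8 + 21 = 117
Per-species terms:
  p = 28/117 = 0.239316; ln(p) = -1.429970; p*ln(p) = 0.239316 * (-1.429970) = -0.342215
  p = 43/117 = 0.367521; ln(p) = -1.000975; p*ln(p) = 0.367521 * (-1.000975) = -0.367879
  p = 17/117 = 0.145299; ln(p) = -1.928962; p*ln(p) = 0.145299 * (-1.928962) = -0.280276
  p = 8/117 = 0.068376; ln(p) = -2.682733; p*ln(p) = 0.068376 * (-2.682733) = -0.183435
  p = 21/117 = 0.179487; ln(p) = -1.717652; p*ln(p) = 0.179487 * (-1.717652) = -0.308296
sum(p*ln(p)) = (-0.342215) + (-0.367879) + (-0.280276) + (-0.183435) + (-0.308296) = -1.482101
H' = -(-1.482101) = 1.482101 ≈ 1.4821

1.4821


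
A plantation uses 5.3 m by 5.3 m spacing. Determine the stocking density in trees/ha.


N = 10000 / 5.3^2 = 10000 / 28.09 = 355.999 ≈ 356 trees/ha

356 trees/ha


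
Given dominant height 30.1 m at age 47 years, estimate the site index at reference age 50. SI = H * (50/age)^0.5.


50/47 = 1.06383
(1.06383)^0.5 = 1.03142
SI = 30.1 * 1.03142 = 31.0457 ≈ 31.0 m

31.0 m


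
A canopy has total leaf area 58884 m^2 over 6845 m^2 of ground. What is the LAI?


LAI = 58884 / 6845 = 8.6025 ≈ 8.60

8.60


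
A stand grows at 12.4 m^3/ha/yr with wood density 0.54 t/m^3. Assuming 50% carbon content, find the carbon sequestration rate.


C = 12.4 * 0.54 * 0.5 = 3.348 ≈ 3.35 t C/ha/yr

3.35 t C/ha/yr


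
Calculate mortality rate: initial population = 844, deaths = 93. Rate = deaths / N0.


Mortality rate = 93 / 844 = 0.110190 ≈ 0.1102

0.1102


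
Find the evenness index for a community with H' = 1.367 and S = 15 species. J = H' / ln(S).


ln(15) = 2.70805
J = H' / ln(S) = 1.367 / 2.70805 = 0.504791 ≈ 0.5048

0.5048


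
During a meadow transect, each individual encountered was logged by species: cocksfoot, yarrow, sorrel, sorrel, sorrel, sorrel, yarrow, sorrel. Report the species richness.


Total individuals logged = 8
Distinct species (count of individuals): cocksfoot (1), yarrow (2), sorrel (5)
Species richness = number of distinct species = 3

3


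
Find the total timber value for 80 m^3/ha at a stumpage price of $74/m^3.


Value = 80 * 74 = $5920/ha

$5920/ha


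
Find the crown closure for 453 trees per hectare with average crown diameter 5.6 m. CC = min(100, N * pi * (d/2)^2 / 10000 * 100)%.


(d/2)^2 = (5.6/2)^2 = 2.8^2 = 7.84
Crown area = 3.141593 * 7.84 = 24.6301 m^2
N * area / 10000 * 100 = 453 * 24.6301 / 10000 * 100 = 111.574
CC = min(100, 111.574) = 100%

100%
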